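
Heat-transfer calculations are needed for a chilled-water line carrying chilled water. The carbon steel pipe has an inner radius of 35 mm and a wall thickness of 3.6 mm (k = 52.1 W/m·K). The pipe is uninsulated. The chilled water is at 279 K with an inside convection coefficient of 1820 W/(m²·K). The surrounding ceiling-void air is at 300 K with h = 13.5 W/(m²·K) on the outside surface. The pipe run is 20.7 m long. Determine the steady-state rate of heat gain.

Treating each annulus and film as a series resistance:
R_inner film = 1/(h_i·2πr₁L) = 1/(1820×2π×0.035×20.7) = 1.207×10^-4 K/W
R_carbon steel pipe wall = ln(38.6/35)/(2π×52.1×20.7) = 1.445×10^-5 K/W
R_outer film = 1/(h_o·2πr_oL) = 1/(13.5×2π×0.0386×20.7) = 0.01475 K/W
R_total = 0.01489 K/W
Q = ΔT/R_total = 21/0.01489

Q ≈ 1410 W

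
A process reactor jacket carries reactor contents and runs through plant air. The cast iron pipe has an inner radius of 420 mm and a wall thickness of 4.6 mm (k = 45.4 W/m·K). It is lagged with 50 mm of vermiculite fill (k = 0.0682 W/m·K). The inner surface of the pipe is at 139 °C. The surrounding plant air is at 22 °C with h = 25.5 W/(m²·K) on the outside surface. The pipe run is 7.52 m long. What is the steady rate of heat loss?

Cylindrical conduction, so R = ln(r₂/r₁)/(2πkL) per layer, in series:
R_cast iron pipe wall = ln(424.6/420)/(2π×45.4×7.52) = 5.078×10^-6 K/W
R_vermiculite fill = ln(474.6/424.6)/(2π×0.0682×7.52) = 0.03455 K/W
R_outer film = 1/(h_o·2πr_oL) = 1/(25.5×2π×0.4746×7.52) = 0.001749 K/W
R_total = 0.0363 K/W
Q = ΔT/R_total = 117/0.0363

Q ≈ 3220 W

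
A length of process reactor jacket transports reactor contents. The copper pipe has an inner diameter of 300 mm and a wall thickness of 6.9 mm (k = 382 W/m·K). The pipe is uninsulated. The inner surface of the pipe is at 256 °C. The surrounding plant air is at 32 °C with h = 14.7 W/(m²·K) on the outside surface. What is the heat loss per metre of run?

q′ ≈ 3250 W/m

Cylindrical conduction, so R = ln(r₂/r₁)/(2πkL) per layer, in series:
R_copper pipe wall = ln(156.9/150)/(2π×382×1) = 1.874×10^-5 K/W
R_outer film = 1/(h_o·2πr_oL) = 1/(14.7×2π×0.1569×1) = 0.069 K/W
R_total = 0.06902 K/W
Q = ΔT/R_total = 224/0.06902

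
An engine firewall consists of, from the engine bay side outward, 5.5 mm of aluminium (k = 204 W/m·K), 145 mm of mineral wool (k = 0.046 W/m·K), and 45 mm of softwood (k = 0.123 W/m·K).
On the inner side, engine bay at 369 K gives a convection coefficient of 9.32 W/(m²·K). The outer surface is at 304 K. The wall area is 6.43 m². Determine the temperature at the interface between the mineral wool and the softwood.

T ≈ 311 K

Model the wall as resistances in series:
R_inner film = 1/(h_i·A) = 1/(9.32×6.43) = 0.01669 K/W
R_aluminium = L/(kA) = 0.0055/(204×6.43) = 4.193×10^-6 K/W
R_mineral wool = L/(kA) = 0.145/(0.046×6.43) = 0.4902 K/W
R_softwood = L/(kA) = 0.045/(0.123×6.43) = 0.0569 K/W
R_total = 0.5638 K/W;  Q = ΔT/R_total = 65/0.5638 = 115.3 W
T_interface = T_inner − Q·ΣR(inner→interface) = 369 − 115×0.5069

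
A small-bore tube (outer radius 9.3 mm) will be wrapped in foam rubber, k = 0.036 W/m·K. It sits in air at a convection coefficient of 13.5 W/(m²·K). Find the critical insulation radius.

For a cylinder r_cr = k/h = 0.036/13.5
r_cr = 2.67 mm; since the bare radius (9.3 mm) is above r_cr, any added insulation will reduce heat loss.

r_cr ≈ 2.67 mm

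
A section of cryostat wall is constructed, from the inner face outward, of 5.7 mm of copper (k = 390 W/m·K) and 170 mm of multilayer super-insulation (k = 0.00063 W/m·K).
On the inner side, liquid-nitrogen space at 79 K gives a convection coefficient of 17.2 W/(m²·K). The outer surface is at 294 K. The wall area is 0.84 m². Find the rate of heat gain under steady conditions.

Using the resistance-network approach (series):
R_inner film = 1/(h_i·A) = 1/(17.2×0.84) = 0.06921 K/W
R_copper = L/(kA) = 0.0057/(390×0.84) = 1.74×10^-5 K/W
R_multilayer super-insulation = L/(kA) = 0.17/(0.00063×0.84) = 321.2 K/W
R_total = 321.3 K/W
Q = ΔT / R_total = 215 / 321.3

Q ≈ 0.669 W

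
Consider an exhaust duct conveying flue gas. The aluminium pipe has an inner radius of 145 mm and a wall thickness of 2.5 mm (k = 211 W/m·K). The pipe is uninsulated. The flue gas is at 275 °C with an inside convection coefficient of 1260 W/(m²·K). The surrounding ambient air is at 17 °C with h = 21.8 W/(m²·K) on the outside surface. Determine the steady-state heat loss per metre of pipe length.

For a radial system each layer contributes R = ln(r_out/r_in)/(2πkL); films add R = 1/(hA).
R_inner film = 1/(h_i·2πr₁L) = 1/(1260×2π×0.145×1) = 8.711×10^-4 K/W
R_aluminium pipe wall = ln(147.5/145)/(2π×211×1) = 1.289×10^-5 K/W
R_outer film = 1/(h_o·2πr_oL) = 1/(21.8×2π×0.1475×1) = 0.0495 K/W
R_total = 0.05038 K/W
Q = ΔT/R_total = 258/0.05038

q′ ≈ 5120 W/m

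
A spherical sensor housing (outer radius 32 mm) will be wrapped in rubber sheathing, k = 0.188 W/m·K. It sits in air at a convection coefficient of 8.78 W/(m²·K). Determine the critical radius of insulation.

r_cr ≈ 42.8 mm

For a sphere r_cr = 2k/h = 2×0.188/8.78
r_cr = 42.8 mm; since the bare radius (32 mm) is below r_cr, adding a thin layer of insulation will *increase* heat loss.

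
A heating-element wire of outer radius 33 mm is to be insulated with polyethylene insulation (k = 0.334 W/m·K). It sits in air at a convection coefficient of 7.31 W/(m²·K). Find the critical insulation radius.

For a cylinder r_cr = k/h = 0.334/7.31
r_cr = 45.7 mm; since the bare radius (33 mm) is below r_cr, adding a thin layer of insulation will *increase* heat loss.

r_cr ≈ 45.7 mm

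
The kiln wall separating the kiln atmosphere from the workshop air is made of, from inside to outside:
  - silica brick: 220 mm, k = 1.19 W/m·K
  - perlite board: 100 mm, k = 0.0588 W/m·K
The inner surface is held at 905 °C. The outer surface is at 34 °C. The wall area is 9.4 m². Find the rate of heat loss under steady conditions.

Series thermal resistances:
R_silica brick = L/(kA) = 0.22/(1.19×9.4) = 0.01967 K/W
R_perlite board = L/(kA) = 0.1/(0.0588×9.4) = 0.1809 K/W
R_total = 0.2006 K/W
Q = ΔT / R_total = 871 / 0.2006

Q ≈ 4340 W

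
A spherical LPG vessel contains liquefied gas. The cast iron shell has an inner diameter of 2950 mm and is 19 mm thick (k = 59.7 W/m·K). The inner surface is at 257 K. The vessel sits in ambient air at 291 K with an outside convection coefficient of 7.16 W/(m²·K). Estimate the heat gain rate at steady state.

Radial (spherical) resistances in series:
R_cast iron shell = (1/1.475 − 1/1.494)/(4π×59.7) = 1.149×10^-5 K/W
R_outer film = 1/(h·4πr_o²) = 1/(7.16×4π×1.494²) = 0.004979 K/W
R_total = 0.004991 K/W
Q = ΔT/R_total = 34/0.004991

Q ≈ 6810 W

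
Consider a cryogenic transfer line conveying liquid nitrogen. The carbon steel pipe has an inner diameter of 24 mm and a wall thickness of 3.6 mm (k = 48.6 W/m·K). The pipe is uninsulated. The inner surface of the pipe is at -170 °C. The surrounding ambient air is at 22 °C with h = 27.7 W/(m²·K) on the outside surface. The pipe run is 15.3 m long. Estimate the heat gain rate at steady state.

Radial resistances (cylindrical: R_cond = ln(r_o/r_i)/(2πkL), R_conv = 1/(h·2πrL)):
R_carbon steel pipe wall = ln(15.6/12)/(2π×48.6×15.3) = 5.616×10^-5 K/W
R_outer film = 1/(h_o·2πr_oL) = 1/(27.7×2π×0.0156×15.3) = 0.02407 K/W
R_total = 0.02413 K/W
Q = ΔT/R_total = 192/0.02413

Q ≈ 7960 W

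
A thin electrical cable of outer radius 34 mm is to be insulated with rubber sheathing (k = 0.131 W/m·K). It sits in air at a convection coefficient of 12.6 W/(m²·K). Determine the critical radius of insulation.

For a cylinder r_cr = k/h = 0.131/12.6
r_cr = 10.4 mm; since the bare radius (34 mm) is above r_cr, any added insulation will reduce heat loss.

r_cr ≈ 10.4 mm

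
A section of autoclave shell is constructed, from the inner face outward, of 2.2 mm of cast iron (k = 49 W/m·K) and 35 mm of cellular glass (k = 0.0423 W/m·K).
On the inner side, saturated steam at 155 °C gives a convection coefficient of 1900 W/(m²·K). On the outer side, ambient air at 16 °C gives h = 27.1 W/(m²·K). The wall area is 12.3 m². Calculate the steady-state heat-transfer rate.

Thermal resistances in series:
R_inner film = 1/(h_i·A) = 1/(1900×12.3) = 4.279×10^-5 K/W
R_cast iron = L/(kA) = 0.0022/(49×12.3) = 3.65×10^-6 K/W
R_cellular glass = L/(kA) = 0.035/(0.0423×12.3) = 0.06727 K/W
R_outer film = 1/(h_o·A) = 1/(27.1×12.3) = 0.003 K/W
R_total = 0.07032 K/W
Q = ΔT / R_total = 139 / 0.07032

Q ≈ 1980 W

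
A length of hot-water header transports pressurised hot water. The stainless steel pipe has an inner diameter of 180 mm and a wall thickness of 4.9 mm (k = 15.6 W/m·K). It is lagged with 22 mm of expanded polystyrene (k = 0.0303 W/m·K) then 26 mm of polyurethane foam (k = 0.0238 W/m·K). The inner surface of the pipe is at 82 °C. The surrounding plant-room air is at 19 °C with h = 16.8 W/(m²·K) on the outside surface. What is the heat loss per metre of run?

Per-layer cylindrical resistances, series-summed:
R_stainless steel pipe wall = ln(94.9/90)/(2π×15.6×1) = 5.409×10^-4 K/W
R_expanded polystyrene = ln(116.9/94.9)/(2π×0.0303×1) = 1.095 K/W
R_polyurethane foam = ln(142.9/116.9)/(2π×0.0238×1) = 1.343 K/W
R_outer film = 1/(h_o·2πr_oL) = 1/(16.8×2π×0.1429×1) = 0.06629 K/W
R_total = 2.505 K/W
Q = ΔT/R_total = 63/2.505

q′ ≈ 25.2 W/m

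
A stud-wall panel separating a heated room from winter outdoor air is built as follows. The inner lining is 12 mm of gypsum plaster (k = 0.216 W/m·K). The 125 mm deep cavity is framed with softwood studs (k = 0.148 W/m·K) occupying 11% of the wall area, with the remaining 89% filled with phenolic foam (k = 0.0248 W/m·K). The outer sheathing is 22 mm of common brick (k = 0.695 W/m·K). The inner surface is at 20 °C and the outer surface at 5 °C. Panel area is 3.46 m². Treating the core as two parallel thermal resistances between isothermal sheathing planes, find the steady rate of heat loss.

Sheathing layers in series; stud and cavity paths in parallel between them.
R_inner = 0.012/(0.216×3.46) = 0.01606 K/W
R_stud  = 0.125/(0.148×0.11×3.46) = 2.219 K/W
R_cav   = 0.125/(0.0248×0.89×3.46) = 1.637 K/W
1/R_core = 1/R_stud + 1/R_cav → R_core = 0.942 K/W
R_outer = 0.022/(0.695×3.46) = 0.009149 K/W
R_total = 0.9672 K/W
Q = ΔT/R_total = 15/0.9672

Q ≈ 15.5 W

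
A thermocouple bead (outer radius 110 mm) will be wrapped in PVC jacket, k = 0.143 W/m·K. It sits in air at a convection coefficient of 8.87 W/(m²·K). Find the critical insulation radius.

For a sphere r_cr = 2k/h = 2×0.143/8.87
r_cr = 32.2 mm; since the bare radius (110 mm) is above r_cr, any added insulation will reduce heat loss.

r_cr ≈ 32.2 mm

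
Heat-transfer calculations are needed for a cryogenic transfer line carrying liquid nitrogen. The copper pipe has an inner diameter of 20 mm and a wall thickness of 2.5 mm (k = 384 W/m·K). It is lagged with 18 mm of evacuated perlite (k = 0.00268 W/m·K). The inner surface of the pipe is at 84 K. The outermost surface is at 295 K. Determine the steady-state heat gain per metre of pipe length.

q′ ≈ 3.98 W/m

Per-layer cylindrical resistances, series-summed:
R_copper pipe wall = ln(12.5/10)/(2π×384×1) = 9.249×10^-5 K/W
R_evacuated perlite = ln(30.5/12.5)/(2π×0.00268×1) = 52.97 K/W
R_total = 52.97 K/W
Q = ΔT/R_total = 211/52.97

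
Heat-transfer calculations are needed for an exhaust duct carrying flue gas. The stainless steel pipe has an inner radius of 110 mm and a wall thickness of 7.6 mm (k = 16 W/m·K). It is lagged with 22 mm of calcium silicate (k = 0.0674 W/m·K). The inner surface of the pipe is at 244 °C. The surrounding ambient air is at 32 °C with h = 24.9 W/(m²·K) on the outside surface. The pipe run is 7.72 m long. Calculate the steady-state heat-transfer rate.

Treating each annulus and film as a series resistance:
R_stainless steel pipe wall = ln(117.6/110)/(2π×16×7.72) = 8.608×10^-5 K/W
R_calcium silicate = ln(139.6/117.6)/(2π×0.0674×7.72) = 0.05246 K/W
R_outer film = 1/(h_o·2πr_oL) = 1/(24.9×2π×0.1396×7.72) = 0.005931 K/W
R_total = 0.05847 K/W
Q = ΔT/R_total = 212/0.05847

Q ≈ 3630 W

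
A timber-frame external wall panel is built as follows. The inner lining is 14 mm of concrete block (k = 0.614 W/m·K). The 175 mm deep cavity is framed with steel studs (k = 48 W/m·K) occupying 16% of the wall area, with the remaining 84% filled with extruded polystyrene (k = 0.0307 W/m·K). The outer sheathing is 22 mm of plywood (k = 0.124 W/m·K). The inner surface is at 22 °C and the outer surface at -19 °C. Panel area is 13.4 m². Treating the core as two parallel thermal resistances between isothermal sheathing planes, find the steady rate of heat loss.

Q ≈ 2460 W

Sheathing layers in series; stud and cavity paths in parallel between them.
R_inner = 0.014/(0.614×13.4) = 0.001702 K/W
R_stud  = 0.175/(48×0.16×13.4) = 0.0017 K/W
R_cav   = 0.175/(0.0307×0.84×13.4) = 0.5064 K/W
1/R_core = 1/R_stud + 1/R_cav → R_core = 0.001695 K/W
R_outer = 0.022/(0.124×13.4) = 0.01324 K/W
R_total = 0.01664 K/W
Q = ΔT/R_total = 41/0.01664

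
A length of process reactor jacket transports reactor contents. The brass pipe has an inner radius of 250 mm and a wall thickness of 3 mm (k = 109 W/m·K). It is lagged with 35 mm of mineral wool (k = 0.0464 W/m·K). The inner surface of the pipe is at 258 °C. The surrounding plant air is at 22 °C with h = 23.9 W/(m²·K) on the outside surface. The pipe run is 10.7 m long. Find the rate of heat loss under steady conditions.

Q ≈ 5400 W

Cylindrical conduction, so R = ln(r₂/r₁)/(2πkL) per layer, in series:
R_brass pipe wall = ln(253/250)/(2π×109×10.7) = 1.628×10^-6 K/W
R_mineral wool = ln(288/253)/(2π×0.0464×10.7) = 0.04154 K/W
R_outer film = 1/(h_o·2πr_oL) = 1/(23.9×2π×0.288×10.7) = 0.002161 K/W
R_total = 0.0437 K/W
Q = ΔT/R_total = 236/0.0437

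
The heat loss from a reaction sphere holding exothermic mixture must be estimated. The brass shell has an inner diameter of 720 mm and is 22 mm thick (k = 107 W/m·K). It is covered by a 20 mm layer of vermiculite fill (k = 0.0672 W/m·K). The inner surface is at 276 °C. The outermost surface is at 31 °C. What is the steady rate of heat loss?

Q ≈ 1590 W

Each spherical layer contributes R = (1/r_i − 1/r_o)/(4πk):
R_brass shell = (1/0.36 − 1/0.382)/(4π×107) = 1.19×10^-4 K/W
R_vermiculite fill = (1/0.382 − 1/0.402)/(4π×0.0672) = 0.1542 K/W
R_total = 0.1543 K/W
Q = ΔT/R_total = 245/0.1543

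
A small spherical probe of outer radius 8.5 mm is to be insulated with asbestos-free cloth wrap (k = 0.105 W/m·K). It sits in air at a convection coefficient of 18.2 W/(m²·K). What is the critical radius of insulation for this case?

r_cr ≈ 11.5 mm

For a sphere r_cr = 2k/h = 2×0.105/18.2
r_cr = 11.5 mm; since the bare radius (8.5 mm) is below r_cr, adding a thin layer of insulation will *increase* heat loss.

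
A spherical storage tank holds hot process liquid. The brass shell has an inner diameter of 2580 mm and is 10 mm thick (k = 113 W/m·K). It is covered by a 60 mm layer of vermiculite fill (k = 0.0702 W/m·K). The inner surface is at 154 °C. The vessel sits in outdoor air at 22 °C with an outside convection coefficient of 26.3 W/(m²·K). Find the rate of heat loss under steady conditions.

Each spherical layer contributes R = (1/r_i − 1/r_o)/(4πk):
R_brass shell = (1/1.29 − 1/1.3)/(4π×113) = 4.199×10^-6 K/W
R_vermiculite fill = (1/1.3 − 1/1.36)/(4π×0.0702) = 0.03847 K/W
R_outer film = 1/(h·4πr_o²) = 1/(26.3×4π×1.36²) = 0.001636 K/W
R_total = 0.04011 K/W
Q = ΔT/R_total = 132/0.04011

Q ≈ 3290 W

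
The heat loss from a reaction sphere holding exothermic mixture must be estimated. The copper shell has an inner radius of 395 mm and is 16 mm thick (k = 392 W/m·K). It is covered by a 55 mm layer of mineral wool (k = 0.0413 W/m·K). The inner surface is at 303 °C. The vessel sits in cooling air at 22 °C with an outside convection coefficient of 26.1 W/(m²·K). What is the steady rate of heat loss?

Q ≈ 495 W

Radial (spherical) resistances in series:
R_copper shell = (1/0.395 − 1/0.411)/(4π×392) = 2.001×10^-5 K/W
R_mineral wool = (1/0.411 − 1/0.466)/(4π×0.0413) = 0.5533 K/W
R_outer film = 1/(h·4πr_o²) = 1/(26.1×4π×0.466²) = 0.01404 K/W
R_total = 0.5674 K/W
Q = ΔT/R_total = 281/0.5674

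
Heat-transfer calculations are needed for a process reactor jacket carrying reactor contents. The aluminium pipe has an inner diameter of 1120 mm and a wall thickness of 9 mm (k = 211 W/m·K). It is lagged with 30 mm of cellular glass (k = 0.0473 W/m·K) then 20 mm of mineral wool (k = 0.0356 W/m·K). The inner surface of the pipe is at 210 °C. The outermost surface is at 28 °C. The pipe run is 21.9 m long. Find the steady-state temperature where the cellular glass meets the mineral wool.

T ≈ 112 °C

Per-layer cylindrical resistances, series-summed:
R_aluminium pipe wall = ln(569/560)/(2π×211×21.9) = 5.491×10^-7 K/W
R_cellular glass = ln(599/569)/(2π×0.0473×21.9) = 0.007894 K/W
R_mineral wool = ln(619/599)/(2π×0.0356×21.9) = 0.006705 K/W
R_total = 0.0146 K/W
Q = ΔT/R_total = 182/0.0146
Q = 12500 W
T_interface = T_inner − Q·ΣR(inner→interface) = 210 − 12500×0.007895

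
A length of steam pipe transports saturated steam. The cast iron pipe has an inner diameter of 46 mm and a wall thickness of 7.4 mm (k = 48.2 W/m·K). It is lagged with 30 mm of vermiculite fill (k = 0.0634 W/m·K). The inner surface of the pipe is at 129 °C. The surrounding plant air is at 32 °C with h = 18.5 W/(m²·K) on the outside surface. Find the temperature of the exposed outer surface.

Cylindrical conduction, so R = ln(r₂/r₁)/(2πkL) per layer, in series:
R_cast iron pipe wall = ln(30.4/23)/(2π×48.2×1) = 9.211×10^-4 K/W
R_vermiculite fill = ln(60.4/30.4)/(2π×0.0634×1) = 1.723 K/W
R_outer film = 1/(h_o·2πr_oL) = 1/(18.5×2π×0.0604×1) = 0.1424 K/W
R_total = 1.867 K/W
Q = ΔT/R_total = 97/1.867
Q = 52 W/m
T_interface = T_inner − Q·ΣR(inner→interface) = 129 − 52×1.724

T ≈ 39.4 °C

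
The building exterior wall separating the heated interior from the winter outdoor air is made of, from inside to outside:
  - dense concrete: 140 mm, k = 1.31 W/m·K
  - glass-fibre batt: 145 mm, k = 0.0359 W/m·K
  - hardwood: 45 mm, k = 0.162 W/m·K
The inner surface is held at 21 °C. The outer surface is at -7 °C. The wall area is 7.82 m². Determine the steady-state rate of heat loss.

Thermal resistances in series:
R_dense concrete = L/(kA) = 0.14/(1.31×7.82) = 0.01367 K/W
R_glass-fibre batt = L/(kA) = 0.145/(0.0359×7.82) = 0.5165 K/W
R_hardwood = L/(kA) = 0.045/(0.162×7.82) = 0.03552 K/W
R_total = 0.5657 K/W
Q = ΔT / R_total = 28 / 0.5657

Q ≈ 49.5 W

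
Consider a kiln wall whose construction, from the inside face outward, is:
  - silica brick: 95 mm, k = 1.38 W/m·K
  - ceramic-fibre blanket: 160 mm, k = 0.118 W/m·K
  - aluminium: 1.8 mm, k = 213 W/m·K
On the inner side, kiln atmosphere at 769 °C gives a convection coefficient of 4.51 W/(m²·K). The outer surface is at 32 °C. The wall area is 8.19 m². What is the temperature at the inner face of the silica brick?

Series thermal resistances:
R_inner film = 1/(h_i·A) = 1/(4.51×8.19) = 0.02707 K/W
R_silica brick = L/(kA) = 0.095/(1.38×8.19) = 0.008405 K/W
R_ceramic-fibre blanket = L/(kA) = 0.16/(0.118×8.19) = 0.1656 K/W
R_aluminium = L/(kA) = 0.0018/(213×8.19) = 1.032×10^-6 K/W
R_total = 0.201 K/W;  Q = ΔT/R_total = 737/0.201 = 3666 W
T_interface = T_inner − Q·ΣR(inner→interface) = 769 − 3670×0.02707

T ≈ 670 °C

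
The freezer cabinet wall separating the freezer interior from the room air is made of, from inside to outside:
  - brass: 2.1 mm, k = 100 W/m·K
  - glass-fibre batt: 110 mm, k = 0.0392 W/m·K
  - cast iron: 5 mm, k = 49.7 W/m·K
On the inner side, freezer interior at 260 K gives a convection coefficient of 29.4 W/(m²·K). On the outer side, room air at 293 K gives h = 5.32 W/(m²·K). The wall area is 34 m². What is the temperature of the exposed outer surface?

Treating each layer as a thermal resistance in series:
R_inner film = 1/(h_i·A) = 1/(29.4×34) = 0.001 K/W
R_brass = L/(kA) = 0.0021/(100×34) = 6.176×10^-7 K/W
R_glass-fibre batt = L/(kA) = 0.11/(0.0392×34) = 0.08253 K/W
R_cast iron = L/(kA) = 0.005/(49.7×34) = 2.959×10^-6 K/W
R_outer film = 1/(h_o·A) = 1/(5.32×34) = 0.005529 K/W
R_total = 0.08907 K/W;  Q = ΔT/R_total = 33/0.08907 = 370.5 W
T_interface = T_inner + Q·ΣR(inner→interface) = 260 + 371×0.08354

T ≈ 291 K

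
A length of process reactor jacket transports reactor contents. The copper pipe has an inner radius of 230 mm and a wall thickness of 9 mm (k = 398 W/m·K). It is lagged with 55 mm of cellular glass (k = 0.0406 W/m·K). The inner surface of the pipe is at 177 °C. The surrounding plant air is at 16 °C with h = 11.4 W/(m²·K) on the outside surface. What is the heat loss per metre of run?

Per-layer cylindrical resistances, series-summed:
R_copper pipe wall = ln(239/230)/(2π×398×1) = 1.535×10^-5 K/W
R_cellular glass = ln(294/239)/(2π×0.0406×1) = 0.8119 K/W
R_outer film = 1/(h_o·2πr_oL) = 1/(11.4×2π×0.294×1) = 0.04749 K/W
R_total = 0.8594 K/W
Q = ΔT/R_total = 161/0.8594

q′ ≈ 187 W/m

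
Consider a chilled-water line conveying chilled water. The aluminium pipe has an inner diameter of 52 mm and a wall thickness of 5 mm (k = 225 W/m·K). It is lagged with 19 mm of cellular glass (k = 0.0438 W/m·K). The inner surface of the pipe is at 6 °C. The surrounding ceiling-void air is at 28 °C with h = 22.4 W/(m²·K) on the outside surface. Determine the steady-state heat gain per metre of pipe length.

Cylindrical conduction, so R = ln(r₂/r₁)/(2πkL) per layer, in series:
R_aluminium pipe wall = ln(31/26)/(2π×225×1) = 1.244×10^-4 K/W
R_cellular glass = ln(50/31)/(2π×0.0438×1) = 1.737 K/W
R_outer film = 1/(h_o·2πr_oL) = 1/(22.4×2π×0.05×1) = 0.1421 K/W
R_total = 1.879 K/W
Q = ΔT/R_total = 22/1.879

q′ ≈ 11.7 W/m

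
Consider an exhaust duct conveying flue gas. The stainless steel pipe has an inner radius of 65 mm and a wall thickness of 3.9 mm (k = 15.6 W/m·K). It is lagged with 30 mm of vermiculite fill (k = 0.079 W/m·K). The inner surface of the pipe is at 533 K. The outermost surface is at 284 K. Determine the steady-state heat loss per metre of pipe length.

Treating each annulus and film as a series resistance:
R_stainless steel pipe wall = ln(68.9/65)/(2π×15.6×1) = 5.945×10^-4 K/W
R_vermiculite fill = ln(98.9/68.9)/(2π×0.079×1) = 0.7282 K/W
R_total = 0.7288 K/W
Q = ΔT/R_total = 249/0.7288

q′ ≈ 342 W/m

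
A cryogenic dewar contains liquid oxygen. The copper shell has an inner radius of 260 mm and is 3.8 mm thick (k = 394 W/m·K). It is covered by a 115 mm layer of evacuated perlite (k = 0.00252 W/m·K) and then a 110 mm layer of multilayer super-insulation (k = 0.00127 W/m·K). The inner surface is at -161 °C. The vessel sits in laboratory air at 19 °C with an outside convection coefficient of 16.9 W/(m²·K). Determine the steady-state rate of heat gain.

Q ≈ 2.45 W

Radial (spherical) resistances in series:
R_copper shell = (1/0.26 − 1/0.2638)/(4π×394) = 1.119×10^-5 K/W
R_evacuated perlite = (1/0.2638 − 1/0.3788)/(4π×0.00252) = 36.34 K/W
R_multilayer super-insulation = (1/0.3788 − 1/0.4888)/(4π×0.00127) = 37.23 K/W
R_outer film = 1/(h·4πr_o²) = 1/(16.9×4π×0.4888²) = 0.01971 K/W
R_total = 73.59 K/W
Q = ΔT/R_total = 180/73.59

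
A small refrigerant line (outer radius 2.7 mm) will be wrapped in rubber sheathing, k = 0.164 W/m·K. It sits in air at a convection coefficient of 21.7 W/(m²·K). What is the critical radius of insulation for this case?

r_cr ≈ 7.56 mm

For a cylinder r_cr = k/h = 0.164/21.7
r_cr = 7.56 mm; since the bare radius (2.7 mm) is below r_cr, adding a thin layer of insulation will *increase* heat loss.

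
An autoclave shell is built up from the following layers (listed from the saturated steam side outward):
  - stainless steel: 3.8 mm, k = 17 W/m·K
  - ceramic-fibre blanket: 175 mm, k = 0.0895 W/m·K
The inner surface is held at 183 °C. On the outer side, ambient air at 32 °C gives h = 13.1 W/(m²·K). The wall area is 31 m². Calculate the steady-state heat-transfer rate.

Q ≈ 2300 W

Treating each layer as a thermal resistance in series:
R_stainless steel = L/(kA) = 0.0038/(17×31) = 7.211×10^-6 K/W
R_ceramic-fibre blanket = L/(kA) = 0.175/(0.0895×31) = 0.06307 K/W
R_outer film = 1/(h_o·A) = 1/(13.1×31) = 0.002462 K/W
R_total = 0.06554 K/W
Q = ΔT / R_total = 151 / 0.06554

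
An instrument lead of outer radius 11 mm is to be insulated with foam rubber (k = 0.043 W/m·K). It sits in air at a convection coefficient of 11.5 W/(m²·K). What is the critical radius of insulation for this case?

For a cylinder r_cr = k/h = 0.043/11.5
r_cr = 3.74 mm; since the bare radius (11 mm) is above r_cr, any added insulation will reduce heat loss.

r_cr ≈ 3.74 mm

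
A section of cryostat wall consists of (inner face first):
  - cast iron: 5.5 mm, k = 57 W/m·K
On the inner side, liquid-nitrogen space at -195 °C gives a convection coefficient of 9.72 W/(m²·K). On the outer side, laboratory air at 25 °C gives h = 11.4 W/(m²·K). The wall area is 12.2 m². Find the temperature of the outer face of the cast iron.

Series thermal resistances:
R_inner film = 1/(h_i·A) = 1/(9.72×12.2) = 0.008433 K/W
R_cast iron = L/(kA) = 0.0055/(57×12.2) = 7.909×10^-6 K/W
R_outer film = 1/(h_o·A) = 1/(11.4×12.2) = 0.00719 K/W
R_total = 0.01563 K/W;  Q = ΔT/R_total = 220/0.01563 = 14070 W
T_interface = T_inner + Q·ΣR(inner→interface) = -195 + 14100×0.008441

T ≈ -76.2 °C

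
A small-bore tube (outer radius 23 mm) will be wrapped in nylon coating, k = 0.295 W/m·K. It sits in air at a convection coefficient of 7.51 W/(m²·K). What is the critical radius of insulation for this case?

r_cr ≈ 39.3 mm

For a cylinder r_cr = k/h = 0.295/7.51
r_cr = 39.3 mm; since the bare radius (23 mm) is below r_cr, adding a thin layer of insulation will *increase* heat loss.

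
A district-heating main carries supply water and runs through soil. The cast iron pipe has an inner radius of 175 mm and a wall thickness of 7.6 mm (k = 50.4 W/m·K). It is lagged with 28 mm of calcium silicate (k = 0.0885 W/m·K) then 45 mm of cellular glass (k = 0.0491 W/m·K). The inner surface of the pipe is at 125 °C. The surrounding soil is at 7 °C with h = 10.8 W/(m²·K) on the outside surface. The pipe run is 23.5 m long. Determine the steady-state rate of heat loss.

Treating each annulus and film as a series resistance:
R_cast iron pipe wall = ln(182.6/175)/(2π×50.4×23.5) = 5.713×10^-6 K/W
R_calcium silicate = ln(210.6/182.6)/(2π×0.0885×23.5) = 0.01092 K/W
R_cellular glass = ln(255.6/210.6)/(2π×0.0491×23.5) = 0.02671 K/W
R_outer film = 1/(h_o·2πr_oL) = 1/(10.8×2π×0.2556×23.5) = 0.002453 K/W
R_total = 0.04009 K/W
Q = ΔT/R_total = 118/0.04009

Q ≈ 2940 W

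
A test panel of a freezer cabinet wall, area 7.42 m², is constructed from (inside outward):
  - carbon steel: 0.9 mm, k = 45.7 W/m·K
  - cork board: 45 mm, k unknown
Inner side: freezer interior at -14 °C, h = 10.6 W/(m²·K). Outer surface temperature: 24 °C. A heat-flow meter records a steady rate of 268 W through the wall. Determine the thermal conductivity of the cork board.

Series thermal resistances:
R_inner film = 1/(h_i·A) = 1/(10.6×7.42) = 0.01271 K/W
R_carbon steel = L/(kA) = 0.0009/(45.7×7.42) = 2.654×10^-6 K/W
Sum of known resistances R_other = 0.01272 K/W
Total R = ΔT/Q = 38/268 = 0.1418 K/W
R_cork board = R_total − R_other = 0.1291 K/W
k = L/(R·A) = 0.045/(0.1291×7.42)

k ≈ 0.047 W/(m·K)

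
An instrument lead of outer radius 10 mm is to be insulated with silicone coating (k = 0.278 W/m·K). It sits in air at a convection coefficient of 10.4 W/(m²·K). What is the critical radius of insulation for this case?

r_cr ≈ 26.7 mm

For a cylinder r_cr = k/h = 0.278/10.4
r_cr = 26.7 mm; since the bare radius (10 mm) is below r_cr, adding a thin layer of insulation will *increase* heat loss.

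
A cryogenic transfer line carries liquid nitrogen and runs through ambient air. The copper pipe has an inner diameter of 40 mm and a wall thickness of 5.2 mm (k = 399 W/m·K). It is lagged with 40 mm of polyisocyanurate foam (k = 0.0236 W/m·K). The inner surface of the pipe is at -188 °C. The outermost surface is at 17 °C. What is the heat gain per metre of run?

q′ ≈ 32 W/m

Per-layer cylindrical resistances, series-summed:
R_copper pipe wall = ln(25.2/20)/(2π×399×1) = 9.219×10^-5 K/W
R_polyisocyanurate foam = ln(65.2/25.2)/(2π×0.0236×1) = 6.411 K/W
R_total = 6.411 K/W
Q = ΔT/R_total = 205/6.411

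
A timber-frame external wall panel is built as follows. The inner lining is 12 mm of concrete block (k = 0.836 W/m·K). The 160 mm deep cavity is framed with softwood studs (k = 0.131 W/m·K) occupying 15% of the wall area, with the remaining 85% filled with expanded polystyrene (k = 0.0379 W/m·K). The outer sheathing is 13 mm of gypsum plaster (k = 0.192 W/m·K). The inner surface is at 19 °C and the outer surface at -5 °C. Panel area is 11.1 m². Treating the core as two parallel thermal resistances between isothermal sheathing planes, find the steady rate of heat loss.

Q ≈ 84.1 W

Sheathing layers in series; stud and cavity paths in parallel between them.
R_inner = 0.012/(0.836×11.1) = 0.001293 K/W
R_stud  = 0.16/(0.131×0.15×11.1) = 0.7336 K/W
R_cav   = 0.16/(0.0379×0.85×11.1) = 0.4474 K/W
1/R_core = 1/R_stud + 1/R_cav → R_core = 0.2779 K/W
R_outer = 0.013/(0.192×11.1) = 0.0061 K/W
R_total = 0.2853 K/W
Q = ΔT/R_total = 24/0.2853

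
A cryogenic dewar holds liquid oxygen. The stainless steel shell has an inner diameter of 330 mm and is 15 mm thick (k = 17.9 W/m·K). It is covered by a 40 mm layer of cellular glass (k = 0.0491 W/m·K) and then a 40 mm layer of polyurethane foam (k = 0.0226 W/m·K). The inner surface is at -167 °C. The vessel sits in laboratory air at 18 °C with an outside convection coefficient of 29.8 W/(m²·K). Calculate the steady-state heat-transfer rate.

Q ≈ 44.7 W

Each spherical layer contributes R = (1/r_i − 1/r_o)/(4πk):
R_stainless steel shell = (1/0.165 − 1/0.18)/(4π×17.9) = 0.002245 K/W
R_cellular glass = (1/0.18 − 1/0.22)/(4π×0.0491) = 1.637 K/W
R_polyurethane foam = (1/0.22 − 1/0.26)/(4π×0.0226) = 2.462 K/W
R_outer film = 1/(h·4πr_o²) = 1/(29.8×4π×0.26²) = 0.0395 K/W
R_total = 4.141 K/W
Q = ΔT/R_total = 185/4.141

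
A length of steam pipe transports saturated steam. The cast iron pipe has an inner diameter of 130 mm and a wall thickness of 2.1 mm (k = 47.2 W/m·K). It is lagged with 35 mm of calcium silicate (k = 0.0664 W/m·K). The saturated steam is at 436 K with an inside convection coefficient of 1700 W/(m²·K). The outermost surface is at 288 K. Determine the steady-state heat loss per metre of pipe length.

q′ ≈ 147 W/m

Radial resistances (cylindrical: R_cond = ln(r_o/r_i)/(2πkL), R_conv = 1/(h·2πrL)):
R_inner film = 1/(h_i·2πr₁L) = 1/(1700×2π×0.065×1) = 0.00144 K/W
R_cast iron pipe wall = ln(67.1/65)/(2π×47.2×1) = 1.072×10^-4 K/W
R_calcium silicate = ln(102.1/67.1)/(2π×0.0664×1) = 1.006 K/W
R_total = 1.008 K/W
Q = ΔT/R_total = 148/1.008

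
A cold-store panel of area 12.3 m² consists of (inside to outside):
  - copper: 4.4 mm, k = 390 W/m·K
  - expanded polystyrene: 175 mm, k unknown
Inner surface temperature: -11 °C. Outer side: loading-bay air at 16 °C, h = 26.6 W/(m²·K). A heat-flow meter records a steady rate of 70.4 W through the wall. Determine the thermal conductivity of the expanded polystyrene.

Series thermal resistances:
R_copper = L/(kA) = 0.0044/(390×12.3) = 9.172×10^-7 K/W
R_outer film = 1/(h_o·A) = 1/(26.6×12.3) = 0.003056 K/W
Sum of known resistances R_other = 0.003057 K/W
Total R = ΔT/Q = 27/70.4 = 0.3835 K/W
R_expanded polystyrene = R_total − R_other = 0.3805 K/W
k = L/(R·A) = 0.175/(0.3805×12.3)

k ≈ 0.0374 W/(m·K)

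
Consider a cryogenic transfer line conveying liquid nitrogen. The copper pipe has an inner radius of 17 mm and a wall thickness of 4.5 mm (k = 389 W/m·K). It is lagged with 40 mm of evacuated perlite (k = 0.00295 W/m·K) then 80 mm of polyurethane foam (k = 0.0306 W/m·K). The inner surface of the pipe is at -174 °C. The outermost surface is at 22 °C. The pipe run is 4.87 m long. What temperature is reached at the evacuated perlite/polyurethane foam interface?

T ≈ 8.08 °C

Radial resistances (cylindrical: R_cond = ln(r_o/r_i)/(2πkL), R_conv = 1/(h·2πrL)):
R_copper pipe wall = ln(21.5/17)/(2π×389×4.87) = 1.973×10^-5 K/W
R_evacuated perlite = ln(61.5/21.5)/(2π×0.00295×4.87) = 11.64 K/W
R_polyurethane foam = ln(141.5/61.5)/(2π×0.0306×4.87) = 0.8899 K/W
R_total = 12.53 K/W
Q = ΔT/R_total = 196/12.53
Q = 15.6 W
T_interface = T_inner + Q·ΣR(inner→interface) = -174 + 15.6×11.64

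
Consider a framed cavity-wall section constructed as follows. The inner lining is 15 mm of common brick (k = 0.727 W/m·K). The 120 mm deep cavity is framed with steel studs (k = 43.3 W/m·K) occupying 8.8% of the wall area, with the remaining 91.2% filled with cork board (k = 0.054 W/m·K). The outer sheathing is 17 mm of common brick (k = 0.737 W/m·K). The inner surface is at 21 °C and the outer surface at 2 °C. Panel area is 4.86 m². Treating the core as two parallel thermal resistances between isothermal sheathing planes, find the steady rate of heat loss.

Sheathing layers in series; stud and cavity paths in parallel between them.
R_inner = 0.015/(0.727×4.86) = 0.004245 K/W
R_stud  = 0.12/(43.3×0.088×4.86) = 0.00648 K/W
R_cav   = 0.12/(0.054×0.912×4.86) = 0.5014 K/W
1/R_core = 1/R_stud + 1/R_cav → R_core = 0.006397 K/W
R_outer = 0.017/(0.737×4.86) = 0.004746 K/W
R_total = 0.01539 K/W
Q = ΔT/R_total = 19/0.01539

Q ≈ 1230 W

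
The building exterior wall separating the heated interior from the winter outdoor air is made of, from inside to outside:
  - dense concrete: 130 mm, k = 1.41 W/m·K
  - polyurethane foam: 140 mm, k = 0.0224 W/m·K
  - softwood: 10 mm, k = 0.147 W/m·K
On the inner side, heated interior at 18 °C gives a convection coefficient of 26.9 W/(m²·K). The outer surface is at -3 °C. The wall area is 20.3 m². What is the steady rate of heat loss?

Q ≈ 66.1 W

Thermal resistances in series:
R_inner film = 1/(h_i·A) = 1/(26.9×20.3) = 0.001831 K/W
R_dense concrete = L/(kA) = 0.13/(1.41×20.3) = 0.004542 K/W
R_polyurethane foam = L/(kA) = 0.14/(0.0224×20.3) = 0.3079 K/W
R_softwood = L/(kA) = 0.01/(0.147×20.3) = 0.003351 K/W
R_total = 0.3176 K/W
Q = ΔT / R_total = 21 / 0.3176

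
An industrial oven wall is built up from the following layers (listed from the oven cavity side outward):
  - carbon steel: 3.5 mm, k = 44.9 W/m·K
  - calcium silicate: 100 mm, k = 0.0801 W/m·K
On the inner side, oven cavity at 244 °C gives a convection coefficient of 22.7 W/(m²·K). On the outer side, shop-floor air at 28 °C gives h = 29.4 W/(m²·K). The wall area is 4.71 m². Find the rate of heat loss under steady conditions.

Model the wall as resistances in series:
R_inner film = 1/(h_i·A) = 1/(22.7×4.71) = 0.009353 K/W
R_carbon steel = L/(kA) = 0.0035/(44.9×4.71) = 1.655×10^-5 K/W
R_calcium silicate = L/(kA) = 0.1/(0.0801×4.71) = 0.2651 K/W
R_outer film = 1/(h_o·A) = 1/(29.4×4.71) = 0.007222 K/W
R_total = 0.2817 K/W
Q = ΔT / R_total = 216 / 0.2817

Q ≈ 767 W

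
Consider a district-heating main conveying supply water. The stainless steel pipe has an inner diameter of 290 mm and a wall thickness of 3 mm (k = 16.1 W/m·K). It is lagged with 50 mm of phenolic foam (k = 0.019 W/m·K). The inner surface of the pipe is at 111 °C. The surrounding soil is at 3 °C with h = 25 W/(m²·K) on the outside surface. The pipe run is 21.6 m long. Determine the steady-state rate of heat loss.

Q ≈ 944 W

For a radial system each layer contributes R = ln(r_out/r_in)/(2πkL); films add R = 1/(hA).
R_stainless steel pipe wall = ln(148/145)/(2π×16.1×21.6) = 9.372×10^-6 K/W
R_phenolic foam = ln(198/148)/(2π×0.019×21.6) = 0.1129 K/W
R_outer film = 1/(h_o·2πr_oL) = 1/(25×2π×0.198×21.6) = 0.001489 K/W
R_total = 0.1144 K/W
Q = ΔT/R_total = 108/0.1144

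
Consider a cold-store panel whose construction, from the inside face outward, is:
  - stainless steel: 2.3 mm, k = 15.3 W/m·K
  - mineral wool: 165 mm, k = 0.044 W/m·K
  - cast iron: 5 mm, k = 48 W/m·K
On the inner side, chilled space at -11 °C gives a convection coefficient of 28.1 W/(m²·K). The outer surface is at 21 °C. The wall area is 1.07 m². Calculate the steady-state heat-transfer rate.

Q ≈ 9.04 W

Using the resistance-network approach (series):
R_inner film = 1/(h_i·A) = 1/(28.1×1.07) = 0.03326 K/W
R_stainless steel = L/(kA) = 0.0023/(15.3×1.07) = 1.405×10^-4 K/W
R_mineral wool = L/(kA) = 0.165/(0.044×1.07) = 3.505 K/W
R_cast iron = L/(kA) = 0.005/(48×1.07) = 9.735×10^-5 K/W
R_total = 3.538 K/W
Q = ΔT / R_total = 32 / 3.538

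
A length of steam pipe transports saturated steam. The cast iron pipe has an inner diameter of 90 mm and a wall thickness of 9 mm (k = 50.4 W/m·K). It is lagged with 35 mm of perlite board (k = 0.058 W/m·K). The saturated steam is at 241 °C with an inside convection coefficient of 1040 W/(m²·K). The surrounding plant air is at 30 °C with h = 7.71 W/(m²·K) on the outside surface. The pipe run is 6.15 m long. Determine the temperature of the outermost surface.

Cylindrical conduction, so R = ln(r₂/r₁)/(2πkL) per layer, in series:
R_inner film = 1/(h_i·2πr₁L) = 1/(1040×2π×0.045×6.15) = 5.53×10^-4 K/W
R_cast iron pipe wall = ln(54/45)/(2π×50.4×6.15) = 9.362×10^-5 K/W
R_perlite board = ln(89/54)/(2π×0.058×6.15) = 0.2229 K/W
R_outer film = 1/(h_o·2πr_oL) = 1/(7.71×2π×0.089×6.15) = 0.03771 K/W
R_total = 0.2613 K/W
Q = ΔT/R_total = 211/0.2613
Q = 808 W
T_interface = T_inner − Q·ΣR(inner→interface) = 241 − 808×0.2236

T ≈ 60.5 °C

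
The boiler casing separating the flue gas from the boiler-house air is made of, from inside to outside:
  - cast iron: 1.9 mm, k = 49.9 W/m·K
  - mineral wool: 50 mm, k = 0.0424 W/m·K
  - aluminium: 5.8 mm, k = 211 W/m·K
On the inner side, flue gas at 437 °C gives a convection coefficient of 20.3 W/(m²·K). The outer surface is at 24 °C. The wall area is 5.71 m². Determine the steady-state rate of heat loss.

Q ≈ 1920 W

Thermal resistances in series:
R_inner film = 1/(h_i·A) = 1/(20.3×5.71) = 0.008627 K/W
R_cast iron = L/(kA) = 0.0019/(49.9×5.71) = 6.668×10^-6 K/W
R_mineral wool = L/(kA) = 0.05/(0.0424×5.71) = 0.2065 K/W
R_aluminium = L/(kA) = 0.0058/(211×5.71) = 4.814×10^-6 K/W
R_total = 0.2152 K/W
Q = ΔT / R_total = 413 / 0.2152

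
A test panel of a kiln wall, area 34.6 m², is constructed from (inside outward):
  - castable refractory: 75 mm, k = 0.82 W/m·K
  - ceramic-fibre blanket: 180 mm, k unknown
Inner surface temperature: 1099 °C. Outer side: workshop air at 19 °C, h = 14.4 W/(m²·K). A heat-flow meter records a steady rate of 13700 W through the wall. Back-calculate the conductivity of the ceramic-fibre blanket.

Thermal resistances in series:
R_castable refractory = L/(kA) = 0.075/(0.82×34.6) = 0.002643 K/W
R_outer film = 1/(h_o·A) = 1/(14.4×34.6) = 0.002007 K/W
Sum of known resistances R_other = 0.004651 K/W
Total R = ΔT/Q = 1080/13700 = 0.07883 K/W
R_ceramic-fibre blanket = R_total − R_other = 0.07418 K/W
k = L/(R·A) = 0.18/(0.07418×34.6)

k ≈ 0.0701 W/(m·K)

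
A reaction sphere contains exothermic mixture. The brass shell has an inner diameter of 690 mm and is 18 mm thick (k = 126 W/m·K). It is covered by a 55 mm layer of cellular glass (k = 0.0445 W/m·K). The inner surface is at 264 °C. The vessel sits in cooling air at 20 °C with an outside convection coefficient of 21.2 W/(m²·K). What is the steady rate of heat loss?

Q ≈ 364 W

Each spherical layer contributes R = (1/r_i − 1/r_o)/(4πk):
R_brass shell = (1/0.345 − 1/0.363)/(4π×126) = 9.078×10^-5 K/W
R_cellular glass = (1/0.363 − 1/0.418)/(4π×0.0445) = 0.6482 K/W
R_outer film = 1/(h·4πr_o²) = 1/(21.2×4π×0.418²) = 0.02148 K/W
R_total = 0.6698 K/W
Q = ΔT/R_total = 244/0.6698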